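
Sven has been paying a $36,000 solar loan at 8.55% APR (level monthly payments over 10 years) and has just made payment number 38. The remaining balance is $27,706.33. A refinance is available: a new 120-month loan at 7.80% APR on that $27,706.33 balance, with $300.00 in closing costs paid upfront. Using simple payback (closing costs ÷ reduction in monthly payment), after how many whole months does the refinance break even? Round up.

Current payment = 36,000 × 8.55%/12 / (1 − (1+0.0071250)^−120) = $447.31.
Refinanced payment = 27,706.33 × 0.0065000 / (1 − (1+0.0065000)^−120) = $333.23.
Monthly savings = $447.31 − $333.23 = $114.08.
Break-even = $300.00 / $114.08 = 2.63 → 3 months.

3 months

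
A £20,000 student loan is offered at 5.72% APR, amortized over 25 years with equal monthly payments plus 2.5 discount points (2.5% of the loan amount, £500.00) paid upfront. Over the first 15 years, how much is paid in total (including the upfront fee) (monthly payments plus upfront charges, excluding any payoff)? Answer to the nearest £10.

At 5.72% the monthly rate is 0.0047667, so the payment is 20,000 × 0.0047667 / (1 − 1.0047667^−300) = £125.46.
Total outlay = 180 × £125.46 + £500.00 = £23,082.80.

£23,080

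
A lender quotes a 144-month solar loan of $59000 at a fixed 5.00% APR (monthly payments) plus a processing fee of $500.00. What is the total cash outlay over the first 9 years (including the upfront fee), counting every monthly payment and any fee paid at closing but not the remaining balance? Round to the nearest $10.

$59,430

Monthly rate = 5%/12 = 0.0041667; payment = 59,000 × 0.0041667 / (1 − (1+0.0041667)^−144) = $545.69.
Total outlay = 108 × $545.69 + $500.00 = $59,434.52.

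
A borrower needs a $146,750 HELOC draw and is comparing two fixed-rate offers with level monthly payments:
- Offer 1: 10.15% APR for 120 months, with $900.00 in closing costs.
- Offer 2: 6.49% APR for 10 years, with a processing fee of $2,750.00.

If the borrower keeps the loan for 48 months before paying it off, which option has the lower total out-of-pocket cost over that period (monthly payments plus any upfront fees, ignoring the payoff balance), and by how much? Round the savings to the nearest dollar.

Offer 1: monthly rate = 10.15%/12 = 0.0084583; payment = 146,750 × 0.0084583 / (1 − (1+0.0084583)^−120) = $1,951.52.
Offer 2: at 6.49% the monthly rate is 0.0054083, so the payment is 146,750 × 0.0054083 / (1 − 1.0054083^−120) = $1,665.57.
Over 48 months: Offer 1 costs 48 × $1,951.52 + $900.00 = $94,572.96; Offer 2 costs 48 × $1,665.57 + $2,750.00 = $82,697.36.
Offer 2 is cheaper by $94,572.96 − $82,697.36 = $11,875.60.

Offer 2 by $11,876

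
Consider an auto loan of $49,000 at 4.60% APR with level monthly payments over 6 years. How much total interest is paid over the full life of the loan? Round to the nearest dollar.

$7,166

Monthly rate = 4.6%/12 = 0.0038333; payment = 49,000 × 0.0038333 / (1 − (1+0.0038333)^−72) = $780.08.
Total paid = 72 × $780.08 = $56,165.76; interest = $56,165.76 − $49,000 = $7,165.76.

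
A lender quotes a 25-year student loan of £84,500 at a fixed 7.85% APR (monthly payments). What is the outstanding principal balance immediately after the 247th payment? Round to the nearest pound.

With monthly rate i = 7.85%/12 = 0.0065417, the balance after k of n payments is P · [(1+i)^n − (1+i)^k] / [(1+i)^n − 1].
(1+0.0065417)^300 = 7.07175617 and (1+0.0065417)^247 = 5.00546151, so the balance is 84,500 × (7.07175617 − 5.00546151) / (7.07175617 − 1) = £28,756.41.

£28,756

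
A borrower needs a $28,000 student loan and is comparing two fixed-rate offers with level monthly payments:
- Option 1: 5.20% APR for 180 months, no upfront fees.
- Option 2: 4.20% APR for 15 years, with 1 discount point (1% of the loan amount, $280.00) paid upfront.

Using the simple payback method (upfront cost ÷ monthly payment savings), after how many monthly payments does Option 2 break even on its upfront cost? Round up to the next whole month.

Option 1: monthly rate = 5.2%/12 = 0.0043333; payment = 28,000 × 0.0043333 / (1 − (1+0.0043333)^−180) = $224.35.
Option 2: at 4.20% the monthly rate is 0.0035000, so the payment is 28,000 × 0.0035000 / (1 − 1.0035000^−180) = $209.93.
Monthly savings = $224.35 − $209.93 = $14.42.
Break-even = $280.00 / $14.42 = 19.42 → 20 months.

20 months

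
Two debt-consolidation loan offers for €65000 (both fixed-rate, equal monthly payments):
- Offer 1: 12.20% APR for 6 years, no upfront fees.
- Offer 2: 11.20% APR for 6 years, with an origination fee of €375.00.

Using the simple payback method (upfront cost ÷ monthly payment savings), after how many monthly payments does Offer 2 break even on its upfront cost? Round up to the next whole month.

12 months

Offer 1: at 12.20% the monthly rate is 0.0101667, so the payment is 65,000 × 0.0101667 / (1 − 1.0101667^−72) = €1,277.53.
Offer 2: at 11.20% the monthly rate is 0.0093333, so the payment is 65,000 × 0.0093333 / (1 − 1.0093333^−72) = €1,243.88.
Monthly savings = €1,277.53 − €1,243.88 = €33.65.
Break-even = €375.00 / €33.65 = 11.14 → 12 months.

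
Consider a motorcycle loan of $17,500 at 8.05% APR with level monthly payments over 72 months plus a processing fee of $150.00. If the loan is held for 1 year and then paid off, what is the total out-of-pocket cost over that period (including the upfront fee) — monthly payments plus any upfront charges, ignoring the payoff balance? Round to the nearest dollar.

$3,837

At 8.05% the monthly rate is 0.0067083, so the payment is 17,500 × 0.0067083 / (1 − 1.0067083^−72) = $307.26.
Total outlay = 12 × $307.26 + $150.00 = $3,837.12.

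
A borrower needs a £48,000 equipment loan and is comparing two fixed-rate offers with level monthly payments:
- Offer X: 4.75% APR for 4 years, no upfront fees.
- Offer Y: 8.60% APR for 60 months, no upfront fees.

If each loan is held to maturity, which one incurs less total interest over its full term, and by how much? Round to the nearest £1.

Offer X: monthly rate = 4.75%/12 = 0.0039583; payment = 48,000 × 0.0039583 / (1 − (1+0.0039583)^−48) = £1,099.98.
Total interest on Offer X = 48 × £1,099.98 − £48,000 = £4,799.04.
Offer Y: at 8.60% the monthly rate is 0.0071667, so the payment is 48,000 × 0.0071667 / (1 − 1.0071667^−60) = £987.11.
Total interest on Offer Y = 60 × £987.11 − £48,000 = £11,226.60.
Offer X is lower by £6,427.56.

Offer X by £6,428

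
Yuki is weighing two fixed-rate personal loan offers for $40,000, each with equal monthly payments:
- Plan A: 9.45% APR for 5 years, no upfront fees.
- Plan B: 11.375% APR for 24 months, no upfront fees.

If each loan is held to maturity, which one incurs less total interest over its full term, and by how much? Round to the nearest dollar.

Plan A: at 9.45% the monthly rate is 0.0078750, so the payment is 40,000 × 0.0078750 / (1 − 1.0078750^−60) = $839.10.
Total interest on Plan A = 60 × $839.10 − $40,000 = $10,346.00.
Plan B: monthly rate = 11.375%/12 = 0.0094792; payment = 40,000 × 0.0094792 / (1 − (1+0.0094792)^−24) = $1,871.29.
Total interest on Plan B = 24 × $1,871.29 − $40,000 = $4,910.96.
Plan B is lower by $5,435.04.

Plan B by $5,435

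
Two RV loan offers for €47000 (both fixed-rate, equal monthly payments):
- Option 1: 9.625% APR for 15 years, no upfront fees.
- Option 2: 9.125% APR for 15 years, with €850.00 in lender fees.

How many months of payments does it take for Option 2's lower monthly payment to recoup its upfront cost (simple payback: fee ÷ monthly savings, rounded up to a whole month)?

Option 1: monthly rate = 9.625%/12 = 0.0080208; payment = 47,000 × 0.0080208 / (1 − (1+0.0080208)^−180) = €494.34.
Option 2: monthly rate = 9.125%/12 = 0.0076042; payment = 47,000 × 0.0076042 / (1 − (1+0.0076042)^−180) = €480.21.
Monthly savings = €494.34 − €480.21 = €14.13.
Break-even = €850.00 / €14.13 = 60.16 → 61 months.

61 months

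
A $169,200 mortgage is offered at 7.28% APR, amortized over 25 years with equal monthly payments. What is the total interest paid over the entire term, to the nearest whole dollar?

$198,678

At 7.28% the monthly rate is 0.0060667, so the payment is 169,200 × 0.0060667 / (1 − 1.0060667^−300) = $1,226.26.
Total paid = 300 × $1,226.26 = $367,878.00; interest = $367,878.00 − $169,200 = $198,678.00.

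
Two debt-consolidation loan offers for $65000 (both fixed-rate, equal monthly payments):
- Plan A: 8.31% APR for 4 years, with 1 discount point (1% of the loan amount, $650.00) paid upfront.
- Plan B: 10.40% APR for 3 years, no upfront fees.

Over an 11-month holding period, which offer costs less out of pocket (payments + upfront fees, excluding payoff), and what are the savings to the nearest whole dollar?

Plan A: at 8.31% the monthly rate is 0.0069250, so the payment is 65,000 × 0.0069250 / (1 − 1.0069250^−48) = $1,596.32.
Plan B: monthly rate = 10.4%/12 = 0.0086667; payment = 65,000 × 0.0086667 / (1 − (1+0.0086667)^−36) = $2,109.60.
Over 11 months: Plan A costs 11 × $1,596.32 + $650.00 = $18,209.52; Plan B costs 11 × $2,109.60 = $23,205.60.
Plan A is cheaper by $23,205.60 − $18,209.52 = $4,996.08.

Plan A by $4,996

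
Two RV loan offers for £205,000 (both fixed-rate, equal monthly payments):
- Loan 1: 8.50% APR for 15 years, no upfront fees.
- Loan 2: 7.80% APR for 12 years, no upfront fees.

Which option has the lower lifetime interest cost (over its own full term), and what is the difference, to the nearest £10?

Loan 1: at 8.50% the monthly rate is 0.0070833, so the payment is 205,000 × 0.0070833 / (1 − 1.0070833^−180) = £2,018.72.
Total interest on Loan 1 = 180 × £2,018.72 − £205,000 = £158,369.60.
Loan 2: at 7.80% the monthly rate is 0.0065000, so the payment is 205,000 × 0.0065000 / (1 − 1.0065000^−144) = £2,196.61.
Total interest on Loan 2 = 144 × £2,196.61 − £205,000 = £111,311.84.
Loan 2 is lower by £47,057.76.

Loan 2 by £47,060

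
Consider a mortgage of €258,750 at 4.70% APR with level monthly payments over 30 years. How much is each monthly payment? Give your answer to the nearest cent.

At 4.70% the monthly rate is 0.0039167, so the payment is 258,750 × 0.0039167 / (1 − 1.0039167^−360) = €1,341.98.

€1,341.98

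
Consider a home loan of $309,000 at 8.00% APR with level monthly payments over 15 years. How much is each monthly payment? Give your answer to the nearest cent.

$2,952.96

At 8.00% the monthly rate is 0.0066667, so the payment is 309,000 × 0.0066667 / (1 − 1.0066667^−180) = $2,952.96.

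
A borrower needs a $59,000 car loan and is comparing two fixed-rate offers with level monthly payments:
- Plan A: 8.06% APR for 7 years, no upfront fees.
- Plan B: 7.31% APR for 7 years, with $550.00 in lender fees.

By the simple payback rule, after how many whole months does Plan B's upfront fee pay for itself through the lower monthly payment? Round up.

26 months

Plan A: at 8.06% the monthly rate is 0.0067167, so the payment is 59,000 × 0.0067167 / (1 − 1.0067167^−84) = $921.35.
Plan B: at 7.31% the monthly rate is 0.0060917, so the payment is 59,000 × 0.0060917 / (1 − 1.0060917^−84) = $899.44.
Monthly savings = $921.35 − $899.44 = $21.91.
Break-even = $550.00 / $21.91 = 25.10 → 26 months.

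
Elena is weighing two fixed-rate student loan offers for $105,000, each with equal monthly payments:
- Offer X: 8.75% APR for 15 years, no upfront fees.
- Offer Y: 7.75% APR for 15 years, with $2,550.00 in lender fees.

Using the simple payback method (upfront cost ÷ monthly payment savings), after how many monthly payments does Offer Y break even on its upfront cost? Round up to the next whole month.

Offer X: monthly rate = 8.75%/12 = 0.0072917; payment = 105,000 × 0.0072917 / (1 − (1+0.0072917)^−180) = $1,049.42.
Offer Y: monthly rate = 7.75%/12 = 0.0064583; payment = 105,000 × 0.0064583 / (1 − (1+0.0064583)^−180) = $988.34.
Monthly savings = $1,049.42 − $988.34 = $61.08.
Break-even = $2,550.00 / $61.08 = 41.75 → 42 months.

42 months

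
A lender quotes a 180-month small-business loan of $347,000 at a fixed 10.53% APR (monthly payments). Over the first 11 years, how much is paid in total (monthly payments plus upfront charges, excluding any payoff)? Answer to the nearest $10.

$507,170

Monthly rate = 10.53%/12 = 0.0087750; payment = 347,000 × 0.0087750 / (1 − (1+0.0087750)^−180) = $3,842.19.
Total outlay = 132 × $3,842.19 = $507,169.08.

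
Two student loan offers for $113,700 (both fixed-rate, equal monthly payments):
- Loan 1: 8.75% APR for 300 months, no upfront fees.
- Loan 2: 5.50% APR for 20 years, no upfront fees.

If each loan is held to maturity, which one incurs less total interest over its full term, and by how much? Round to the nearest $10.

Loan 2 by $92,720

Loan 1: monthly rate = 8.75%/12 = 0.0072917; payment = 113,700 × 0.0072917 / (1 − (1+0.0072917)^−300) = $934.78.
Total interest on Loan 1 = 300 × $934.78 − $113,700 = $166,734.00.
Loan 2: at 5.50% the monthly rate is 0.0045833, so the payment is 113,700 × 0.0045833 / (1 − 1.0045833^−240) = $782.13.
Total interest on Loan 2 = 240 × $782.13 − $113,700 = $74,011.20.
Loan 2 is lower by $92,722.80.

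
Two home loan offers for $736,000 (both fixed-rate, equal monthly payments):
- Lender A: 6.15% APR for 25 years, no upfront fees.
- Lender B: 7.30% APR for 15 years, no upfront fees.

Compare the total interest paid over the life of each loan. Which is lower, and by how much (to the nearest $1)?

Lender B by $229,834

Lender A: at 6.15% the monthly rate is 0.0051250, so the payment is 736,000 × 0.0051250 / (1 − 1.0051250^−300) = $4,809.77.
Total interest on Lender A = 300 × $4,809.77 − $736,000 = $706,931.00.
Lender B: at 7.30% the monthly rate is 0.0060833, so the payment is 736,000 × 0.0060833 / (1 − 1.0060833^−180) = $6,739.43.
Total interest on Lender B = 180 × $6,739.43 − $736,000 = $477,097.40.
Lender B is lower by $229,833.60.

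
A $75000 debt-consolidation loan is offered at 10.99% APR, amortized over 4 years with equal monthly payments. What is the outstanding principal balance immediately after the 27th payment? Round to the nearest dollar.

$36,872

With monthly rate i = 10.99%/12 = 0.0091583, the balance after k of n payments is P · [(1+i)^n − (1+i)^k] / [(1+i)^n − 1].
(1+0.0091583)^48 = 1.54898396 and (1+0.0091583)^27 = 1.27909085, so the balance is 75,000 × (1.54898396 − 1.27909085) / (1.54898396 − 1) = $36,871.72.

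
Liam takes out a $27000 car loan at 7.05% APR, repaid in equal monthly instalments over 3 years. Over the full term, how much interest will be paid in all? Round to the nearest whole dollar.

At 7.05% the monthly rate is 0.0058750, so the payment is 27,000 × 0.0058750 / (1 − 1.0058750^−36) = $834.30.
Total paid = 36 × $834.30 = $30,034.80; interest = $30,034.80 − $27,000 = $3,034.80.

$3,035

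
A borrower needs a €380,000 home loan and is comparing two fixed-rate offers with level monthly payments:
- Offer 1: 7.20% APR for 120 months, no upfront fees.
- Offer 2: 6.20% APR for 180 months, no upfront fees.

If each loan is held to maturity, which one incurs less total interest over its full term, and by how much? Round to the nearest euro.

Offer 1 by €50,448

Offer 1: at 7.20% the monthly rate is 0.0060000, so the payment is 380,000 × 0.0060000 / (1 − 1.0060000^−120) = €4,451.39.
Total interest on Offer 1 = 120 × €4,451.39 − €380,000 = €154,166.80.
Offer 2: at 6.20% the monthly rate is 0.0051667, so the payment is 380,000 × 0.0051667 / (1 − 1.0051667^−180) = €3,247.86.
Total interest on Offer 2 = 180 × €3,247.86 − €380,000 = €204,614.80.
Offer 1 is lower by €50,448.00.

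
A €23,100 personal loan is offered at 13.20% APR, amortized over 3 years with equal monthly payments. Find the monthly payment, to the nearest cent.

€780.56

Monthly rate = 13.2%/12 = 0.0110000; payment = 23,100 × 0.0110000 / (1 − (1+0.0110000)^−36) = €780.56.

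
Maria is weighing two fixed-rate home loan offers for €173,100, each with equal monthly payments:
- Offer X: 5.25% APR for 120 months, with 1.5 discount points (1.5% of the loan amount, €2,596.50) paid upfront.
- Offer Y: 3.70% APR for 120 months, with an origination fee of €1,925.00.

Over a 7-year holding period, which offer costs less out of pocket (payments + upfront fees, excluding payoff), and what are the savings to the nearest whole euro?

Offer Y by €11,528

Offer X: at 5.25% the monthly rate is 0.0043750, so the payment is 173,100 × 0.0043750 / (1 − 1.0043750^−120) = €1,857.22.
Offer Y: monthly rate = 3.7%/12 = 0.0030833; payment = 173,100 × 0.0030833 / (1 − (1+0.0030833)^−120) = €1,727.98.
Over 84 months: Offer X costs 84 × €1,857.22 + €2,596.50 = €158,602.98; Offer Y costs 84 × €1,727.98 + €1,925.00 = €147,075.32.
Offer Y is cheaper by €158,602.98 − €147,075.32 = €11,527.66.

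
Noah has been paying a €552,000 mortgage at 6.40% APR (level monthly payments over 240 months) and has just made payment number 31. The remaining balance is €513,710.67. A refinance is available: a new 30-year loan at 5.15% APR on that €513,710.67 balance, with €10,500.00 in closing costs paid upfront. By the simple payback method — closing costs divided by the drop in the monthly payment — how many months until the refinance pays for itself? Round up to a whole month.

Current payment = 552,000 × 6.4%/12 / (1 − (1+0.0053333)^−240) = €4,083.13.
Refinanced payment = 513,710.67 × 0.0042917 / (1 − (1+0.0042917)^−360) = €2,804.99.
Monthly savings = €4,083.13 − €2,804.99 = €1,278.14.
Break-even = €10,500.00 / €1,278.14 = 8.22 → 9 months.

9 months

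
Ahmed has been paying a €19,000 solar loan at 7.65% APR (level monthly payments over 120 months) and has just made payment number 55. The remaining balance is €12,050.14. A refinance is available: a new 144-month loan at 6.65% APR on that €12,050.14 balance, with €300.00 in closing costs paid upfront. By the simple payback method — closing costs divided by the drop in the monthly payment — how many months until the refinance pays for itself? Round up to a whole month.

Current payment = 19,000 × 7.65%/12 / (1 − (1+0.0063750)^−120) = €227.02.
Refinanced payment = 12,050.14 × 0.0055417 / (1 − (1+0.0055417)^−144) = €121.68.
Monthly savings = €227.02 − €121.68 = €105.34.
Break-even = €300.00 / €105.34 = 2.85 → 3 months.

3 months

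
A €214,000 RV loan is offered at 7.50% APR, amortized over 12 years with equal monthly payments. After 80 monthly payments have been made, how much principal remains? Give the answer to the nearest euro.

€118,815

With monthly rate i = 7.5%/12 = 0.0062500, the balance after k of n payments is P · [(1+i)^n − (1+i)^k] / [(1+i)^n − 1].
(1+0.0062500)^144 = 2.45272380 and (1+0.0062500)^80 = 1.64615782, so the balance is 214,000 × (2.45272380 − 1.64615782) / (2.45272380 − 1) = €118,814.82.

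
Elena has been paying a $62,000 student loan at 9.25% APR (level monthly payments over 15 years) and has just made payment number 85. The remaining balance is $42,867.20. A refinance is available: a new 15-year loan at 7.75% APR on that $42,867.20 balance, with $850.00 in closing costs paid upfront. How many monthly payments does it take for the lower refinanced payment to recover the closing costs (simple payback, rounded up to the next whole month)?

Current payment = 62,000 × 9.25%/12 / (1 − (1+0.0077083)^−180) = $638.10.
Refinanced payment = 42,867.20 × 0.0064583 / (1 − (1+0.0064583)^−180) = $403.50.
Monthly savings = $638.10 − $403.50 = $234.60.
Break-even = $850.00 / $234.60 = 3.62 → 4 months.

4 months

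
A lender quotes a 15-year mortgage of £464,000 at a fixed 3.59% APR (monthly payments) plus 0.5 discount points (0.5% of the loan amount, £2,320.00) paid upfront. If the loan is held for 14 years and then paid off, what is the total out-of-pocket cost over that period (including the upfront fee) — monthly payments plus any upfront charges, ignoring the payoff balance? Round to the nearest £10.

£563,040

At 3.59% the monthly rate is 0.0029917, so the payment is 464,000 × 0.0029917 / (1 − 1.0029917^−180) = £3,337.60.
Total outlay = 168 × £3,337.60 + £2,320.00 = £563,036.80.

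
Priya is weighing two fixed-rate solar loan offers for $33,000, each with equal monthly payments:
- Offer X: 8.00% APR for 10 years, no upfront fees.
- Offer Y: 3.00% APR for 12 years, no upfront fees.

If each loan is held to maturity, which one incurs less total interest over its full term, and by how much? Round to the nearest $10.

Offer Y by $8,710

Offer X: at 8.00% the monthly rate is 0.0066667, so the payment is 33,000 × 0.0066667 / (1 − 1.0066667^−120) = $400.38.
Total interest on Offer X = 120 × $400.38 − $33,000 = $15,045.60.
Offer Y: monthly rate = 3%/12 = 0.0025000; payment = 33,000 × 0.0025000 / (1 − (1+0.0025000)^−144) = $273.17.
Total interest on Offer Y = 144 × $273.17 − $33,000 = $6,336.48.
Offer Y is lower by $8,709.12.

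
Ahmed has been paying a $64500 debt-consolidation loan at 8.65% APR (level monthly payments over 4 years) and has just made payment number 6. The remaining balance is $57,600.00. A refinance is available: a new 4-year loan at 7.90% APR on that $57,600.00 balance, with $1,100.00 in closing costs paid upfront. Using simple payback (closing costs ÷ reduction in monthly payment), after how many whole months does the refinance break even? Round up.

Current payment = 64,500 × 8.65%/12 / (1 − (1+0.0072083)^−48) = $1,594.39.
Refinanced payment = 57,600.00 × 0.0065833 / (1 − (1+0.0065833)^−48) = $1,403.48.
Monthly savings = $1,594.39 − $1,403.48 = $190.91.
Break-even = $1,100.00 / $190.91 = 5.76 → 6 months.

6 months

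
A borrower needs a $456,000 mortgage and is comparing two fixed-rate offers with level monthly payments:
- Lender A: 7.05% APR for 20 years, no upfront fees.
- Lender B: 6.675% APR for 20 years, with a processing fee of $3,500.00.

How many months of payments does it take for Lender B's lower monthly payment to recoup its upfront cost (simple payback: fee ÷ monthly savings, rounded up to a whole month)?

35 months

Lender A: at 7.05% the monthly rate is 0.0058750, so the payment is 456,000 × 0.0058750 / (1 − 1.0058750^−240) = $3,549.06.
Lender B: at 6.675% the monthly rate is 0.0055625, so the payment is 456,000 × 0.0055625 / (1 − 1.0055625^−240) = $3,446.96.
Monthly savings = $3,549.06 − $3,446.96 = $102.10.
Break-even = $3,500.00 / $102.10 = 34.28 → 35 months.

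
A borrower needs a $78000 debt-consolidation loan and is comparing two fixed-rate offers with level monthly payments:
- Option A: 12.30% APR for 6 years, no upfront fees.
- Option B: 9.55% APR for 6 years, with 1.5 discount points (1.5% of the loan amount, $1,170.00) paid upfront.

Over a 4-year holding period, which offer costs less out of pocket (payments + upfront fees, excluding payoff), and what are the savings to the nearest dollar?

Option B by $4,097

Option A: monthly rate = 12.3%/12 = 0.0102500; payment = 78,000 × 0.0102500 / (1 − (1+0.0102500)^−72) = $1,537.11.
Option B: at 9.55% the monthly rate is 0.0079583, so the payment is 78,000 × 0.0079583 / (1 − 1.0079583^−72) = $1,427.38.
Over 48 months: Option A costs 48 × $1,537.11 = $73,781.28; Option B costs 48 × $1,427.38 + $1,170.00 = $69,684.24.
Option B is cheaper by $73,781.28 − $69,684.24 = $4,097.04.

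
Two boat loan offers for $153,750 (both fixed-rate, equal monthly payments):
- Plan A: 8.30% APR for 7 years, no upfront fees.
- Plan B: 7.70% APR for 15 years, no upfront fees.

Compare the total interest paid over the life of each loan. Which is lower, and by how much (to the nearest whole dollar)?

Plan A by $56,474

Plan A: at 8.30% the monthly rate is 0.0069167, so the payment is 153,750 × 0.0069167 / (1 − 1.0069167^−84) = $2,419.43.
Total interest on Plan A = 84 × $2,419.43 − $153,750 = $49,482.12.
Plan B: at 7.70% the monthly rate is 0.0064167, so the payment is 153,750 × 0.0064167 / (1 − 1.0064167^−180) = $1,442.81.
Total interest on Plan B = 180 × $1,442.81 − $153,750 = $105,955.80.
Plan A is lower by $56,473.68.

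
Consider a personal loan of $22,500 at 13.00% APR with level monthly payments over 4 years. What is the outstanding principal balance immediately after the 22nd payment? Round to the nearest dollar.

With monthly rate i = 13%/12 = 0.0108333, the balance after k of n payments is P · [(1+i)^n − (1+i)^k] / [(1+i)^n − 1].
(1+0.0108333)^48 = 1.67733045 and (1+0.0108333)^22 = 1.26750653, so the balance is 22,500 × (1.67733045 − 1.26750653) / (1.67733045 − 1) = $13,613.80.

$13,614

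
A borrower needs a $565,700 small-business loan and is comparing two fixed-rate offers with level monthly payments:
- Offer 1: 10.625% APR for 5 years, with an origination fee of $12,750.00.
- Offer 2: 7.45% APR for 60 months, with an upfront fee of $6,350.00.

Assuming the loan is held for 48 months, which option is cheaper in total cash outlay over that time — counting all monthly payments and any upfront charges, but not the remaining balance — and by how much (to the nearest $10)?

Offer 2 by $48,260

Offer 1: at 10.625% the monthly rate is 0.0088542, so the payment is 565,700 × 0.0088542 / (1 − 1.0088542^−60) = $12,194.16.
Offer 2: monthly rate = 7.45%/12 = 0.0062083; payment = 565,700 × 0.0062083 / (1 − (1+0.0062083)^−60) = $11,322.03.
Over 48 months: Offer 1 costs 48 × $12,194.16 + $12,750.00 = $598,069.68; Offer 2 costs 48 × $11,322.03 + $6,350.00 = $549,807.44.
Offer 2 is cheaper by $598,069.68 − $549,807.44 = $48,262.24.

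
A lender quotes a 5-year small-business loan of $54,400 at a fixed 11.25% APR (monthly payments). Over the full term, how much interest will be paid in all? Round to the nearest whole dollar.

Monthly rate = 11.25%/12 = 0.0093750; payment = 54,400 × 0.0093750 / (1 − (1+0.0093750)^−60) = $1,189.58.
Total paid = 60 × $1,189.58 = $71,374.80; interest = $71,374.80 − $54,400 = $16,974.80.

$16,975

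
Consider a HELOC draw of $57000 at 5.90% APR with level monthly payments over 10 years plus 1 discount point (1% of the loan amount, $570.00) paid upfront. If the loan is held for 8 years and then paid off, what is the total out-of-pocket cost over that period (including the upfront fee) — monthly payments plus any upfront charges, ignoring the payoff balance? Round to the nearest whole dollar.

$61,046

At 5.90% the monthly rate is 0.0049167, so the payment is 57,000 × 0.0049167 / (1 − 1.0049167^−120) = $629.96.
Total outlay = 96 × $629.96 + $570.00 = $61,046.16.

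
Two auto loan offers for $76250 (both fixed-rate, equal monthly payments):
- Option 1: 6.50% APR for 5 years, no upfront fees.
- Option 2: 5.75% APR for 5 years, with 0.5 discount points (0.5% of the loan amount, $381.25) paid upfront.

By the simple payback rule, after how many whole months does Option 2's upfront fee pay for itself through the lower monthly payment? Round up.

Option 1: at 6.50% the monthly rate is 0.0054167, so the payment is 76,250 × 0.0054167 / (1 − 1.0054167^−60) = $1,491.92.
Option 2: at 5.75% the monthly rate is 0.0047917, so the payment is 76,250 × 0.0047917 / (1 − 1.0047917^−60) = $1,465.28.
Monthly savings = $1,491.92 − $1,465.28 = $26.64.
Break-even = $381.25 / $26.64 = 14.31 → 15 months.

15 months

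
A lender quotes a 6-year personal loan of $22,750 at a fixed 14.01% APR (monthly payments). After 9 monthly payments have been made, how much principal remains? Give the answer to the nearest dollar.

$20,833

With monthly rate i = 14.01%/12 = 0.0116750, the balance after k of n payments is P · [(1+i)^n − (1+i)^k] / [(1+i)^n − 1].
(1+0.0116750)^72 = 2.30649916 and (1+0.0116750)^9 = 1.11011805, so the balance is 22,750 × (2.30649916 − 1.11011805) / (2.30649916 − 1) = $20,832.52.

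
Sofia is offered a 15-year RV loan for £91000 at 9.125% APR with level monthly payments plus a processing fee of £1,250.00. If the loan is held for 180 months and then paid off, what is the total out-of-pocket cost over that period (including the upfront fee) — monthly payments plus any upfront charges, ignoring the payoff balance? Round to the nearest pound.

£168,607

At 9.125% the monthly rate is 0.0076042, so the payment is 91,000 × 0.0076042 / (1 − 1.0076042^−180) = £929.76.
Total outlay = 180 × £929.76 + £1,250.00 = £168,606.80.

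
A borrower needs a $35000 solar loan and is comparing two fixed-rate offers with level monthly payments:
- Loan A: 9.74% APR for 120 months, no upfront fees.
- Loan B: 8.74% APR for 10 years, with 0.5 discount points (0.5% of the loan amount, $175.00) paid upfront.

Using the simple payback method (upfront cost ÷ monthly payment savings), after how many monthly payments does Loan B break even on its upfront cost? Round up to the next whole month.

10 months

Loan A: monthly rate = 9.74%/12 = 0.0081167; payment = 35,000 × 0.0081167 / (1 − (1+0.0081167)^−120) = $457.50.
Loan B: at 8.74% the monthly rate is 0.0072833, so the payment is 35,000 × 0.0072833 / (1 − 1.0072833^−120) = $438.46.
Monthly savings = $457.50 − $438.46 = $19.04.
Break-even = $175.00 / $19.04 = 9.19 → 10 months.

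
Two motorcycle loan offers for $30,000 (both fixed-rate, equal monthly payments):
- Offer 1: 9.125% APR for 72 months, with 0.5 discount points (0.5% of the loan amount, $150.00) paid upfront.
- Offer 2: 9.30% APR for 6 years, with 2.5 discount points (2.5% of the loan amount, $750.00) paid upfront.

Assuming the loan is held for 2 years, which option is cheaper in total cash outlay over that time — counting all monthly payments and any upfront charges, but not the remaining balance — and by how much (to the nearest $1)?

Offer 1: monthly rate = 9.125%/12 = 0.0076042; payment = 30,000 × 0.0076042 / (1 − (1+0.0076042)^−72) = $542.63.
Offer 2: monthly rate = 9.3%/12 = 0.0077500; payment = 30,000 × 0.0077500 / (1 − (1+0.0077500)^−72) = $545.24.
Over 24 months: Offer 1 costs 24 × $542.63 + $150.00 = $13,173.12; Offer 2 costs 24 × $545.24 + $750.00 = $13,835.76.
Offer 1 is cheaper by $13,835.76 − $13,173.12 = $662.64.

Offer 1 by $663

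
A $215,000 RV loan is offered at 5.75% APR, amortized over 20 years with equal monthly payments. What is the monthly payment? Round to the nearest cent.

$1,509.48

At 5.75% the monthly rate is 0.0047917, so the payment is 215,000 × 0.0047917 / (1 − 1.0047917^−240) = $1,509.48.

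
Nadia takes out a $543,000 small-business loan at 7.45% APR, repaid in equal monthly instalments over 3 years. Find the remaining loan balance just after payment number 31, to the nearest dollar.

With monthly rate i = 7.45%/12 = 0.0062083, the balance after k of n payments is P · [(1+i)^n − (1+i)^k] / [(1+i)^n − 1].
(1+0.0062083)^36 = 1.24958198 and (1+0.0062083)^31 = 1.21150498, so the balance is 543,000 × (1.24958198 − 1.21150498) / (1.24958198 − 1) = $82,841.76.

$82,842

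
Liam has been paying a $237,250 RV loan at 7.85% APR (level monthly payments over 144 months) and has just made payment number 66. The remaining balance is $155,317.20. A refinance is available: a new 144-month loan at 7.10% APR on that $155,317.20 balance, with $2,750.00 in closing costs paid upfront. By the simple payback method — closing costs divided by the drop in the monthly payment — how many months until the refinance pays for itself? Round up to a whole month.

Current payment = 237,250 × 7.85%/12 / (1 − (1+0.0065417)^−144) = $2,548.65.
Refinanced payment = 155,317.20 × 0.0059167 / (1 − (1+0.0059167)^−144) = $1,605.54.
Monthly savings = $2,548.65 − $1,605.54 = $943.11.
Break-even = $2,750.00 / $943.11 = 2.92 → 3 months.

3 months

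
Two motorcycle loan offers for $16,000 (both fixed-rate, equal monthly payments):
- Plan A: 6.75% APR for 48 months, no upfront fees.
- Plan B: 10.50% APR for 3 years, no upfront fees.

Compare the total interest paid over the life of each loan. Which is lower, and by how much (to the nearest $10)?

Plan A: at 6.75% the monthly rate is 0.0056250, so the payment is 16,000 × 0.0056250 / (1 − 1.0056250^−48) = $381.29.
Total interest on Plan A = 48 × $381.29 − $16,000 = $2,301.92.
Plan B: monthly rate = 10.5%/12 = 0.0087500; payment = 16,000 × 0.0087500 / (1 − (1+0.0087500)^−36) = $520.04.
Total interest on Plan B = 36 × $520.04 − $16,000 = $2,721.44.
Plan A is lower by $419.52.

Plan A by $420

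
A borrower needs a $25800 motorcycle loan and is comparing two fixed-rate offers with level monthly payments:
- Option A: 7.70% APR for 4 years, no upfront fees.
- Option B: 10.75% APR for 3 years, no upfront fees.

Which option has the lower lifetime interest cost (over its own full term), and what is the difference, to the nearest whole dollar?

Option A: at 7.70% the monthly rate is 0.0064167, so the payment is 25,800 × 0.0064167 / (1 − 1.0064167^−48) = $626.23.
Total interest on Option A = 48 × $626.23 − $25,800 = $4,259.04.
Option B: at 10.75% the monthly rate is 0.0089583, so the payment is 25,800 × 0.0089583 / (1 − 1.0089583^−36) = $841.61.
Total interest on Option B = 36 × $841.61 − $25,800 = $4,497.96.
Option A is lower by $238.92.

Option A by $239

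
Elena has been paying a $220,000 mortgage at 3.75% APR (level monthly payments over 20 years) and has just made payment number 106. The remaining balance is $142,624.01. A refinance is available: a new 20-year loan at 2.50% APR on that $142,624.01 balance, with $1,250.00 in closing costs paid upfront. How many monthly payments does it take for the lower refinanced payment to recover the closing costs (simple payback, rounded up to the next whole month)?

Current payment = 220,000 × 3.75%/12 / (1 − (1+0.0031250)^−240) = $1,304.35.
Refinanced payment = 142,624.01 × 0.0020833 / (1 − (1+0.0020833)^−240) = $755.77.
Monthly savings = $1,304.35 − $755.77 = $548.58.
Break-even = $1,250.00 / $548.58 = 2.28 → 3 months.

3 months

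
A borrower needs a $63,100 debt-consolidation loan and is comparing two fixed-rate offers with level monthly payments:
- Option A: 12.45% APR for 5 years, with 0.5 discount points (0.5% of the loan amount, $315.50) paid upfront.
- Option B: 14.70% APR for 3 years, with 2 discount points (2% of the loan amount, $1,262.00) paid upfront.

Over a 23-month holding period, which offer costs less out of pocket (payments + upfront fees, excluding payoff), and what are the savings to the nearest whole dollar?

Option A by $18,429

Option A: at 12.45% the monthly rate is 0.0103750, so the payment is 63,100 × 0.0103750 / (1 − 1.0103750^−60) = $1,418.02.
Option B: monthly rate = 14.7%/12 = 0.0122500; payment = 63,100 × 0.0122500 / (1 − (1+0.0122500)^−36) = $2,178.12.
Over 23 months: Option A costs 23 × $1,418.02 + $315.50 = $32,929.96; Option B costs 23 × $2,178.12 + $1,262.00 = $51,358.76.
Option A is cheaper by $51,358.76 − $32,929.96 = $18,428.80.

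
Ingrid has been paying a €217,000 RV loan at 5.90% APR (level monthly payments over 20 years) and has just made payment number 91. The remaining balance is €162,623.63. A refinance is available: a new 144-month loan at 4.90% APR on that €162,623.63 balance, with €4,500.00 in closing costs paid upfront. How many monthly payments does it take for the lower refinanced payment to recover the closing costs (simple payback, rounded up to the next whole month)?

Current payment = 217,000 × 5.9%/12 / (1 − (1+0.0049167)^−240) = €1,542.16.
Refinanced payment = 162,623.63 × 0.0040833 / (1 − (1+0.0040833)^−144) = €1,495.95.
Monthly savings = €1,542.16 − €1,495.95 = €46.21.
Break-even = €4,500.00 / €46.21 = 97.38 → 98 months.

98 months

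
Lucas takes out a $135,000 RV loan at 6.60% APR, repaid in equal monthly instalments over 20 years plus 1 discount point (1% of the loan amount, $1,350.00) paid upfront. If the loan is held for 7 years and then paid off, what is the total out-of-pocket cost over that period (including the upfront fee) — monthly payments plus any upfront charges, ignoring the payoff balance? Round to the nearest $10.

$86,570

Monthly rate = 6.6%/12 = 0.0055000; payment = 135,000 × 0.0055000 / (1 − (1+0.0055000)^−240) = $1,014.49.
Total outlay = 84 × $1,014.49 + $1,350.00 = $86,567.16.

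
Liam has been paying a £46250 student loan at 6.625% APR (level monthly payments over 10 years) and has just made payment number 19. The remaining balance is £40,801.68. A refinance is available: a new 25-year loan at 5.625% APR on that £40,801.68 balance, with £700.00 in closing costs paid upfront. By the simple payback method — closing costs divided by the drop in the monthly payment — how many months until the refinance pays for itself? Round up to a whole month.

3 months

Current payment = 46,250 × 6.625%/12 / (1 − (1+0.0055208)^−120) = £528.11.
Refinanced payment = 40,801.68 × 0.0046875 / (1 − (1+0.0046875)^−300) = £253.61.
Monthly savings = £528.11 − £253.61 = £274.50.
Break-even = £700.00 / £274.50 = 2.55 → 3 months.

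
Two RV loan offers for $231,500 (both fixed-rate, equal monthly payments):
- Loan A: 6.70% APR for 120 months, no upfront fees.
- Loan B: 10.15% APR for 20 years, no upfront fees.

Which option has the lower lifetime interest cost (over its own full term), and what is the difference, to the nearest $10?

Loan A: monthly rate = 6.7%/12 = 0.0055833; payment = 231,500 × 0.0055833 / (1 − (1+0.0055833)^−120) = $2,652.25.
Total interest on Loan A = 120 × $2,652.25 − $231,500 = $86,770.00.
Loan B: at 10.15% the monthly rate is 0.0084583, so the payment is 231,500 × 0.0084583 / (1 − 1.0084583^−240) = $2,257.08.
Total interest on Loan B = 240 × $2,257.08 − $231,500 = $310,199.20.
Loan A is lower by $223,429.20.

Loan A by $223,430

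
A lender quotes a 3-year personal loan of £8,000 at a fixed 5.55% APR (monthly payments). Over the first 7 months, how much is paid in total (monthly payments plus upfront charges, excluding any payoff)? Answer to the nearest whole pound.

Monthly rate = 5.55%/12 = 0.0046250; payment = 8,000 × 0.0046250 / (1 − (1+0.0046250)^−36) = £241.75.
Total outlay = 7 × £241.75 = £1,692.25.

£1,692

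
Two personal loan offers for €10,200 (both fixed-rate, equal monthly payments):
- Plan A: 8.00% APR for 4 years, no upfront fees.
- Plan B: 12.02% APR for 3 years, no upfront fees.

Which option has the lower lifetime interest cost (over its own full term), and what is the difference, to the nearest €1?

Plan A: monthly rate = 8%/12 = 0.0066667; payment = 10,200 × 0.0066667 / (1 − (1+0.0066667)^−48) = €249.01.
Total interest on Plan A = 48 × €249.01 − €10,200 = €1,752.48.
Plan B: monthly rate = 12.02%/12 = 0.0100167; payment = 10,200 × 0.0100167 / (1 − (1+0.0100167)^−36) = €338.88.
Total interest on Plan B = 36 × €338.88 − €10,200 = €1,999.68.
Plan A is lower by €247.20.

Plan A by €247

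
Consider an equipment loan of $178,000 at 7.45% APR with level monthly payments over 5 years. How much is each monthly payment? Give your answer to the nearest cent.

$3,562.53

Monthly rate = 7.45%/12 = 0.0062083; payment = 178,000 × 0.0062083 / (1 − (1+0.0062083)^−60) = $3,562.53.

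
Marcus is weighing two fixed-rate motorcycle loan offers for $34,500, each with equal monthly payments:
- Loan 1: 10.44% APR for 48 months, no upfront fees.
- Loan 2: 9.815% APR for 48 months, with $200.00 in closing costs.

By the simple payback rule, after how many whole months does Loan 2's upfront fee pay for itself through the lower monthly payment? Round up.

Loan 1: monthly rate = 10.44%/12 = 0.0087000; payment = 34,500 × 0.0087000 / (1 − (1+0.0087000)^−48) = $882.32.
Loan 2: at 9.815% the monthly rate is 0.0081792, so the payment is 34,500 × 0.0081792 / (1 − 1.0081792^−48) = $871.95.
Monthly savings = $882.32 − $871.95 = $10.37.
Break-even = $200.00 / $10.37 = 19.29 → 20 months.

20 months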